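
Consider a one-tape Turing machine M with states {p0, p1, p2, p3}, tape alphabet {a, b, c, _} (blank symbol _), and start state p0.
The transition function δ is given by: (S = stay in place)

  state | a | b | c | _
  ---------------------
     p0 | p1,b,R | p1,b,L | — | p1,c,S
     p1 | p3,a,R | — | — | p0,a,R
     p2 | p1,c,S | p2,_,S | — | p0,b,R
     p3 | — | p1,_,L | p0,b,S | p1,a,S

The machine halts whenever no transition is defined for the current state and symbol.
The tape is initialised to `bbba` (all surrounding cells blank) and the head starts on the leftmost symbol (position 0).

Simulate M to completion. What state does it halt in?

p3

p0 | _[b]bba   read b → write b, move L, go to p1
p1 | [_]bbba   read _ → write a, move R, go to p0
p0 | a[b]bba   read b → write b, move L, go to p1
p1 | [a]bbba   read a → write a, move R, go to p3
p3 | a[b]bba   read b → write _, move L, go to p1
p1 | [a]_bba   read a → write a, move R, go to p3
p3 | a[_]bba   read _ → write a, move S, go to p1
p1 | a[a]bba   read a → write a, move R, go to p3
p3 | aa[b]ba   read b → write _, move L, go to p1
p1 | a[a]_ba   read a → write a, move R, go to p3
p3 | aa[_]ba   read _ → write a, move S, go to p1
p1 | aa[a]ba   read a → write a, move R, go to p3
p3 | aaa[b]a   read b → write _, move L, go to p1
p1 | aa[a]_a   read a → write a, move R, go to p3
p3 | aaa[_]a   read _ → write a, move S, go to p1
p1 | aaa[a]a   read a → write a, move R, go to p3
p3 | aaaa[a]
No transition is defined for (p3, a); M halts in state p3.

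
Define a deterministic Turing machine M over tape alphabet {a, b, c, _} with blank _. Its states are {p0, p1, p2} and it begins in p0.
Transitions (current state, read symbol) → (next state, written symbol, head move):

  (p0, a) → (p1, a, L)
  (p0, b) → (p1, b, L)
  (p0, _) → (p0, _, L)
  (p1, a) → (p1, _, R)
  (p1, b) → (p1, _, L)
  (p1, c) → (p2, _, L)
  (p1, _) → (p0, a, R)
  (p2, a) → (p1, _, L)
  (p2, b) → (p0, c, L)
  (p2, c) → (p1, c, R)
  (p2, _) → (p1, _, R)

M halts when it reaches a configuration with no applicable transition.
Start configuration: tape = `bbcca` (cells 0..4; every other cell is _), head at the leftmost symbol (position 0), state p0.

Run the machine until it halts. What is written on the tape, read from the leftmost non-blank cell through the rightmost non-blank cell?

acca

state=p0 head=0 tape=__[b]bcca   (p0,b)→(p1,b,L)
state=p1 head=-1 tape=_[_]bbcca   (p1,_)→(p0,a,R)
state=p0 head=0 tape=_a[b]bcca   (p0,b)→(p1,b,L)
state=p1 head=-1 tape=_[a]bbcca   (p1,a)→(p1,_,R)
state=p1 head=0 tape=__[b]bcca   (p1,b)→(p1,_,L)
state=p1 head=-1 tape=_[_]_bcca   (p1,_)→(p0,a,R)
state=p0 head=0 tape=_a[_]bcca   (p0,_)→(p0,_,L)
state=p0 head=-1 tape=_[a]_bcca   (p0,a)→(p1,a,L)
state=p1 head=-2 tape=[_]a_bcca   (p1,_)→(p0,a,R)
state=p0 head=-1 tape=a[a]_bcca   (p0,a)→(p1,a,L)
state=p1 head=-2 tape=[a]a_bcca   (p1,a)→(p1,_,R)
state=p1 head=-1 tape=_[a]_bcca   (p1,a)→(p1,_,R)
state=p1 head=0 tape=__[_]bcca   (p1,_)→(p0,a,R)
state=p0 head=1 tape=__a[b]cca   (p0,b)→(p1,b,L)
state=p1 head=0 tape=__[a]bcca   (p1,a)→(p1,_,R)
state=p1 head=1 tape=___[b]cca   (p1,b)→(p1,_,L)
state=p1 head=0 tape=__[_]_cca   (p1,_)→(p0,a,R)
state=p0 head=1 tape=__a[_]cca   (p0,_)→(p0,_,L)
state=p0 head=0 tape=__[a]_cca   (p0,a)→(p1,a,L)
state=p1 head=-1 tape=_[_]a_cca   (p1,_)→(p0,a,R)
state=p0 head=0 tape=_a[a]_cca   (p0,a)→(p1,a,L)
state=p1 head=-1 tape=_[a]a_cca   (p1,a)→(p1,_,R)
state=p1 head=0 tape=__[a]_cca   (p1,a)→(p1,_,R)
state=p1 head=1 tape=___[_]cca   (p1,_)→(p0,a,R)
state=p0 head=2 tape=___a[c]ca
The non-blank tape span at halt is acca.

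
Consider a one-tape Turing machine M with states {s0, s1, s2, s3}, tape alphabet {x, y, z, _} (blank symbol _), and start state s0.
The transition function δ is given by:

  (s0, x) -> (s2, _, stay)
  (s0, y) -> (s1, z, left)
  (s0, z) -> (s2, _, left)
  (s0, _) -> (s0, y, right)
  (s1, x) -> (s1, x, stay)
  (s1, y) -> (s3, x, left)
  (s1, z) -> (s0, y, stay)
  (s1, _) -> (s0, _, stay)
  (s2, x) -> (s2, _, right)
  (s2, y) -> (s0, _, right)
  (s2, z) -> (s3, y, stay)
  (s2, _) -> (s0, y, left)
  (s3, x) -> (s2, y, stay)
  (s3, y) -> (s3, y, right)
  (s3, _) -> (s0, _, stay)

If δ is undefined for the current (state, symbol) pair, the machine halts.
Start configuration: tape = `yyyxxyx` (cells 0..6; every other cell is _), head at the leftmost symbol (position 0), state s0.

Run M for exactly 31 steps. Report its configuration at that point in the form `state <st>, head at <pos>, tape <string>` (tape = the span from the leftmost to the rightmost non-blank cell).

state s1, head at -2, tape yzzzyxxyx

s0 | ___[y]yyxxyx   read y → write z, move left, go to s1
s1 | __[_]zyyxxyx   read _ → write _, move stay, go to s0
s0 | __[_]zyyxxyx   read _ → write y, move right, go to s0
s0 | __y[z]yyxxyx   read z → write _, move left, go to s2
s2 | __[y]_yyxxyx   read y → write _, move right, go to s0
s0 | ___[_]yyxxyx   read _ → write y, move right, go to s0
s0 | ___y[y]yxxyx   read y → write z, move left, go to s1
s1 | ___[y]zyxxyx   read y → write x, move left, go to s3
s3 | __[_]xzyxxyx   read _ → write _, move stay, go to s0
s0 | __[_]xzyxxyx   read _ → write y, move right, go to s0
s0 | __y[x]zyxxyx   read x → write _, move stay, go to s2
s2 | __y[_]zyxxyx   read _ → write y, move left, go to s0
s0 | __[y]yzyxxyx   read y → write z, move left, go to s1
s1 | _[_]zyzyxxyx   read _ → write _, move stay, go to s0
s0 | _[_]zyzyxxyx   read _ → write y, move right, go to s0
s0 | _y[z]yzyxxyx   read z → write _, move left, go to s2
s2 | _[y]_yzyxxyx   read y → write _, move right, go to s0
s0 | __[_]yzyxxyx   read _ → write y, move right, go to s0
s0 | __y[y]zyxxyx   read y → write z, move left, go to s1
s1 | __[y]zzyxxyx   read y → write x, move left, go to s3
s3 | _[_]xzzyxxyx   read _ → write _, move stay, go to s0
s0 | _[_]xzzyxxyx   read _ → write y, move right, go to s0
s0 | _y[x]zzyxxyx   read x → write _, move stay, go to s2
s2 | _y[_]zzyxxyx   read _ → write y, move left, go to s0
s0 | _[y]yzzyxxyx   read y → write z, move left, go to s1
s1 | [_]zyzzyxxyx   read _ → write _, move stay, go to s0
s0 | [_]zyzzyxxyx   read _ → write y, move right, go to s0
s0 | y[z]yzzyxxyx   read z → write _, move left, go to s2
s2 | [y]_yzzyxxyx   read y → write _, move right, go to s0
s0 | _[_]yzzyxxyx   read _ → write y, move right, go to s0
s0 | _y[y]zzyxxyx   read y → write z, move left, go to s1
s1 | _[y]zzzyxxyx
After 31 steps: state s1, head at -2, tape yzzzyxxyx.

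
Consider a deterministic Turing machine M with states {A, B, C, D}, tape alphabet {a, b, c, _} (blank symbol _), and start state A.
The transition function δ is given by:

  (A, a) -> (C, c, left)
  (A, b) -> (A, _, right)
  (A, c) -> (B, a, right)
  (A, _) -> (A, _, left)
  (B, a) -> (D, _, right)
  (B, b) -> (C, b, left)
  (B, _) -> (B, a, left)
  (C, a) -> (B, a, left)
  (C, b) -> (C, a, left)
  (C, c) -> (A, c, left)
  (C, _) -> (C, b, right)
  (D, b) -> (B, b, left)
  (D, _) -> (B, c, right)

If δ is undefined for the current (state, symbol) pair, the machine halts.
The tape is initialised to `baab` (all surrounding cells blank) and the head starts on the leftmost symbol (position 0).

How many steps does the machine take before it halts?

state=A head=0 tape=[b]aab   (A,b)→(A,_,right)
state=A head=1 tape=_[a]ab   (A,a)→(C,c,left)
state=C head=0 tape=[_]cab   (C,_)→(C,b,right)
state=C head=1 tape=b[c]ab   (C,c)→(A,c,left)
state=A head=0 tape=[b]cab   (A,b)→(A,_,right)
state=A head=1 tape=_[c]ab   (A,c)→(B,a,right)
state=B head=2 tape=_a[a]b   (B,a)→(D,_,right)
state=D head=3 tape=_a_[b]   (D,b)→(B,b,left)
state=B head=2 tape=_a[_]b   (B,_)→(B,a,left)
state=B head=1 tape=_[a]ab   (B,a)→(D,_,right)
state=D head=2 tape=__[a]b
M halts after 10 transitions.

10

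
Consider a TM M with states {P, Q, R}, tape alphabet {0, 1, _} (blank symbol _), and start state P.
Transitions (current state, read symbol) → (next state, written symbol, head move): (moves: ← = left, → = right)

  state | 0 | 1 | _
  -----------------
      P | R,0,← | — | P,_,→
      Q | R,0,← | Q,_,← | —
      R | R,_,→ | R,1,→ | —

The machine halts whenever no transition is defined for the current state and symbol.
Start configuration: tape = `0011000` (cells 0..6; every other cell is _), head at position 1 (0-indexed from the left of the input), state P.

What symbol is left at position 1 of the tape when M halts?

P | 0[0]11000_   read 0 → write 0, move ←, go to R
R | [0]011000_   read 0 → write _, move →, go to R
R | _[0]11000_   read 0 → write _, move →, go to R
R | __[1]1000_   read 1 → write 1, move →, go to R
R | __1[1]000_   read 1 → write 1, move →, go to R
R | __11[0]00_   read 0 → write _, move →, go to R
R | __11_[0]0_   read 0 → write _, move →, go to R
R | __11__[0]_   read 0 → write _, move →, go to R
R | __11___[_]
Cell 1 holds _ when M halts.

_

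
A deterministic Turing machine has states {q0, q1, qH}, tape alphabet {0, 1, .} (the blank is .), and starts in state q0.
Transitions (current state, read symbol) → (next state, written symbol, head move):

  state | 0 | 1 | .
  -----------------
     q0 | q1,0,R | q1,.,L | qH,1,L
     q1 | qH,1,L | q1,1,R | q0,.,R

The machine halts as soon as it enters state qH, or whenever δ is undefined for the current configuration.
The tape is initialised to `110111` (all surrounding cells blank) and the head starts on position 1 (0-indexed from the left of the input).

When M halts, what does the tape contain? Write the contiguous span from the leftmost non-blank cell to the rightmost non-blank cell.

state=q0 head=1 tape=1[1]0111..   (q0,1)→(q1,.,L)
state=q1 head=0 tape=[1].0111..   (q1,1)→(q1,1,R)
state=q1 head=1 tape=1[.]0111..   (q1,.)→(q0,.,R)
state=q0 head=2 tape=1.[0]111..   (q0,0)→(q1,0,R)
state=q1 head=3 tape=1.0[1]11..   (q1,1)→(q1,1,R)
state=q1 head=4 tape=1.01[1]1..   (q1,1)→(q1,1,R)
state=q1 head=5 tape=1.011[1]..   (q1,1)→(q1,1,R)
state=q1 head=6 tape=1.0111[.].   (q1,.)→(q0,.,R)
state=q0 head=7 tape=1.0111.[.]   (q0,.)→(qH,1,L)
state=qH head=6 tape=1.0111[.]1
The non-blank tape span at halt is 1.0111.1.

1.0111.1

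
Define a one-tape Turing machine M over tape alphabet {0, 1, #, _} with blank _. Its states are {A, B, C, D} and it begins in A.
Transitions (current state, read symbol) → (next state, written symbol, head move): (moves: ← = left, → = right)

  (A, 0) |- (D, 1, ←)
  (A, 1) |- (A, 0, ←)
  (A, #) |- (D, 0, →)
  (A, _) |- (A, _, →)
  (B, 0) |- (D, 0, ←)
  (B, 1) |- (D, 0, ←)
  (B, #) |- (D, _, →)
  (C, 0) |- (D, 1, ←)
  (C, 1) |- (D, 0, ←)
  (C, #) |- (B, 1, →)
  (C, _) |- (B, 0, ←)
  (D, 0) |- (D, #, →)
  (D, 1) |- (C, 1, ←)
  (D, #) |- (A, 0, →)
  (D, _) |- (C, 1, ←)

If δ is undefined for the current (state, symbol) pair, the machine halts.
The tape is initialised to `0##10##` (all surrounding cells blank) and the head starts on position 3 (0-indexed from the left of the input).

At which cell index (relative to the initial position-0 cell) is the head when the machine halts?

state=A head=3 tape=__0##[1]0##_   (A,1)→(A,0,←)
state=A head=2 tape=__0#[#]00##_   (A,#)→(D,0,→)
state=D head=3 tape=__0#0[0]0##_   (D,0)→(D,#,→)
state=D head=4 tape=__0#0#[0]##_   (D,0)→(D,#,→)
state=D head=5 tape=__0#0##[#]#_   (D,#)→(A,0,→)
state=A head=6 tape=__0#0##0[#]_   (A,#)→(D,0,→)
state=D head=7 tape=__0#0##00[_]   (D,_)→(C,1,←)
state=C head=6 tape=__0#0##0[0]1   (C,0)→(D,1,←)
state=D head=5 tape=__0#0##[0]11   (D,0)→(D,#,→)
state=D head=6 tape=__0#0###[1]1   (D,1)→(C,1,←)
state=C head=5 tape=__0#0##[#]11   (C,#)→(B,1,→)
state=B head=6 tape=__0#0##1[1]1   (B,1)→(D,0,←)
state=D head=5 tape=__0#0##[1]01   (D,1)→(C,1,←)
state=C head=4 tape=__0#0#[#]101   (C,#)→(B,1,→)
state=B head=5 tape=__0#0#1[1]01   (B,1)→(D,0,←)
state=D head=4 tape=__0#0#[1]001   (D,1)→(C,1,←)
state=C head=3 tape=__0#0[#]1001   (C,#)→(B,1,→)
state=B head=4 tape=__0#01[1]001   (B,1)→(D,0,←)
state=D head=3 tape=__0#0[1]0001   (D,1)→(C,1,←)
state=C head=2 tape=__0#[0]10001   (C,0)→(D,1,←)
state=D head=1 tape=__0[#]110001   (D,#)→(A,0,→)
state=A head=2 tape=__00[1]10001   (A,1)→(A,0,←)
state=A head=1 tape=__0[0]010001   (A,0)→(D,1,←)
state=D head=0 tape=__[0]1010001   (D,0)→(D,#,→)
state=D head=1 tape=__#[1]010001   (D,1)→(C,1,←)
state=C head=0 tape=__[#]1010001   (C,#)→(B,1,→)
state=B head=1 tape=__1[1]010001   (B,1)→(D,0,←)
state=D head=0 tape=__[1]0010001   (D,1)→(C,1,←)
state=C head=-1 tape=_[_]10010001   (C,_)→(B,0,←)
state=B head=-2 tape=[_]010010001
At halt the head is at cell -2.

-2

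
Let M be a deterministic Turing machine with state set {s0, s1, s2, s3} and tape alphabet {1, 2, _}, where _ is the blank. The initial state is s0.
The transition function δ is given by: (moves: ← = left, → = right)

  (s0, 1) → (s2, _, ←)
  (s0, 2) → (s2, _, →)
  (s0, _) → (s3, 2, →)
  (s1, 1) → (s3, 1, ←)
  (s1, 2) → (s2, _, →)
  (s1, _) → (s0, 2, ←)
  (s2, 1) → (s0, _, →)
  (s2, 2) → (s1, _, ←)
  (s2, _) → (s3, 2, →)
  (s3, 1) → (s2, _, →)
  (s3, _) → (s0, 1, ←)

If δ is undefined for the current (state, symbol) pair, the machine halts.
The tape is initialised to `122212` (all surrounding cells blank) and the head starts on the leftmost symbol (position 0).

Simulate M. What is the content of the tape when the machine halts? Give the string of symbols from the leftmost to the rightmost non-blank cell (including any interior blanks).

22_212

state=s0 head=0 tape=_[1]22212   (s0,1)→(s2,_,←)
state=s2 head=-1 tape=[_]_22212   (s2,_)→(s3,2,→)
state=s3 head=0 tape=2[_]22212   (s3,_)→(s0,1,←)
state=s0 head=-1 tape=[2]122212   (s0,2)→(s2,_,→)
state=s2 head=0 tape=_[1]22212   (s2,1)→(s0,_,→)
state=s0 head=1 tape=__[2]2212   (s0,2)→(s2,_,→)
state=s2 head=2 tape=___[2]212   (s2,2)→(s1,_,←)
state=s1 head=1 tape=__[_]_212   (s1,_)→(s0,2,←)
state=s0 head=0 tape=_[_]2_212   (s0,_)→(s3,2,→)
state=s3 head=1 tape=_2[2]_212
The non-blank tape span at halt is 22_212.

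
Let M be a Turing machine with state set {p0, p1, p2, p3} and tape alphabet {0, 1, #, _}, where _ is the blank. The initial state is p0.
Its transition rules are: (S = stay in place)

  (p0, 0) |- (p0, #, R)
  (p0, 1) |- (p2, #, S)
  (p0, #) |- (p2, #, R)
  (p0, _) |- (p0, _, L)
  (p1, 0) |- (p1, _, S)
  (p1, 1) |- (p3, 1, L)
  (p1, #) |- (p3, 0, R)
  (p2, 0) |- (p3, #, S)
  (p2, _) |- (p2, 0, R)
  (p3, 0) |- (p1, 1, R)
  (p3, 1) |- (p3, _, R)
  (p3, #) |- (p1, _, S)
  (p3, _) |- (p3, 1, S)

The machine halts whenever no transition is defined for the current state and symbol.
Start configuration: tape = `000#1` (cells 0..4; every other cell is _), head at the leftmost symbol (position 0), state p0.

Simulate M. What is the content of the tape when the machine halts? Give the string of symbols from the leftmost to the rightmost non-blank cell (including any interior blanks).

####1

p0 | [0]00#1   read 0 → write #, move R, go to p0
p0 | #[0]0#1   read 0 → write #, move R, go to p0
p0 | ##[0]#1   read 0 → write #, move R, go to p0
p0 | ###[#]1   read # → write #, move R, go to p2
p2 | ####[1]
The non-blank tape span at halt is ####1.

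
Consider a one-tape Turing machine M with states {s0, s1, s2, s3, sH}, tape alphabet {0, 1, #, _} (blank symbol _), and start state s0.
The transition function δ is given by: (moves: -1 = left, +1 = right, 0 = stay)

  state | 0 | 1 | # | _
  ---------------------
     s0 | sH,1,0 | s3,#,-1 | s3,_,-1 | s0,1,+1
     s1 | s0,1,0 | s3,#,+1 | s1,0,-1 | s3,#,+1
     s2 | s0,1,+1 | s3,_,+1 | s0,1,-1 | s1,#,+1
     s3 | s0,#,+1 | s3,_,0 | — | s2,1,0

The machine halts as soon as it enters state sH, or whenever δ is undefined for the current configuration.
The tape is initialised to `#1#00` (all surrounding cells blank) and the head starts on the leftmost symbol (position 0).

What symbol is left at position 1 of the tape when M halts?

state=s0 head=0 tape=_[#]1#00   (s0,#)→(s3,_,-1)
state=s3 head=-1 tape=[_]_1#00   (s3,_)→(s2,1,0)
state=s2 head=-1 tape=[1]_1#00   (s2,1)→(s3,_,+1)
state=s3 head=0 tape=_[_]1#00   (s3,_)→(s2,1,0)
state=s2 head=0 tape=_[1]1#00   (s2,1)→(s3,_,+1)
state=s3 head=1 tape=__[1]#00   (s3,1)→(s3,_,0)
state=s3 head=1 tape=__[_]#00   (s3,_)→(s2,1,0)
state=s2 head=1 tape=__[1]#00   (s2,1)→(s3,_,+1)
state=s3 head=2 tape=___[#]00
Cell 1 holds _ when M halts.

_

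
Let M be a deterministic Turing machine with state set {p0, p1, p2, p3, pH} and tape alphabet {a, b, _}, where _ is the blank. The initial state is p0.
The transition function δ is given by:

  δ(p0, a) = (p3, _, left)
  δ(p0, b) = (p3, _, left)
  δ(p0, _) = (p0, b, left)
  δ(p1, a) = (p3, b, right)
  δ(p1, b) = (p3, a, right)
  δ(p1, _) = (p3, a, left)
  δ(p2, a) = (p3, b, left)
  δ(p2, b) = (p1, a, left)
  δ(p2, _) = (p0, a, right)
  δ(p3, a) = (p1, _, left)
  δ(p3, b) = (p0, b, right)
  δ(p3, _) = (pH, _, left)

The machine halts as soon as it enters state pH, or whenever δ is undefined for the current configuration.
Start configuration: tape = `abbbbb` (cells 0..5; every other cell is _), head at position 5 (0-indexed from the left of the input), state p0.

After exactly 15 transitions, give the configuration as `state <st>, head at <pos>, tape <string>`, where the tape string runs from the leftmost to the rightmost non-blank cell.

p0 | __abbbb[b]   read b → write _, move left, go to p3
p3 | __abbb[b]_   read b → write b, move right, go to p0
p0 | __abbbb[_]   read _ → write b, move left, go to p0
p0 | __abbb[b]b   read b → write _, move left, go to p3
p3 | __abb[b]_b   read b → write b, move right, go to p0
p0 | __abbb[_]b   read _ → write b, move left, go to p0
p0 | __abb[b]bb   read b → write _, move left, go to p3
p3 | __ab[b]_bb   read b → write b, move right, go to p0
p0 | __abb[_]bb   read _ → write b, move left, go to p0
p0 | __ab[b]bbb   read b → write _, move left, go to p3
p3 | __a[b]_bbb   read b → write b, move right, go to p0
p0 | __ab[_]bbb   read _ → write b, move left, go to p0
p0 | __a[b]bbbb   read b → write _, move left, go to p3
p3 | __[a]_bbbb   read a → write _, move left, go to p1
p1 | _[_]__bbbb   read _ → write a, move left, go to p3
p3 | [_]a__bbbb
After 15 steps: state p3, head at -2, tape a__bbbb.

state p3, head at -2, tape a__bbbb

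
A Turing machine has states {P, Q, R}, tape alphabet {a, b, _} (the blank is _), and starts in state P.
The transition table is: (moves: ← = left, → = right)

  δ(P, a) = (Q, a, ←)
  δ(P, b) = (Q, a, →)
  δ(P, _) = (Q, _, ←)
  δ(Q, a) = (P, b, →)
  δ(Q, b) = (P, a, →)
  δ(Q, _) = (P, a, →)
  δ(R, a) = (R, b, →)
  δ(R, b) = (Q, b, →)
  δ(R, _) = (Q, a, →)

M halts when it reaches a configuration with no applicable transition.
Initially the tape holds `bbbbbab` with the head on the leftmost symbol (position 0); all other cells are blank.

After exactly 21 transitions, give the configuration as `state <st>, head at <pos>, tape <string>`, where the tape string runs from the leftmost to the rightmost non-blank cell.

state Q, head at 7, tape aaaaabaa

state=P head=0 tape=[b]bbbbab__   (P,b)→(Q,a,→)
state=Q head=1 tape=a[b]bbbab__   (Q,b)→(P,a,→)
state=P head=2 tape=aa[b]bbab__   (P,b)→(Q,a,→)
state=Q head=3 tape=aaa[b]bab__   (Q,b)→(P,a,→)
state=P head=4 tape=aaaa[b]ab__   (P,b)→(Q,a,→)
state=Q head=5 tape=aaaaa[a]b__   (Q,a)→(P,b,→)
state=P head=6 tape=aaaaab[b]__   (P,b)→(Q,a,→)
state=Q head=7 tape=aaaaaba[_]_   (Q,_)→(P,a,→)
state=P head=8 tape=aaaaabaa[_]   (P,_)→(Q,_,←)
state=Q head=7 tape=aaaaaba[a]_   (Q,a)→(P,b,→)
state=P head=8 tape=aaaaabab[_]   (P,_)→(Q,_,←)
state=Q head=7 tape=aaaaaba[b]_   (Q,b)→(P,a,→)
state=P head=8 tape=aaaaabaa[_]   (P,_)→(Q,_,←)
state=Q head=7 tape=aaaaaba[a]_   (Q,a)→(P,b,→)
state=P head=8 tape=aaaaabab[_]   (P,_)→(Q,_,←)
state=Q head=7 tape=aaaaaba[b]_   (Q,b)→(P,a,→)
state=P head=8 tape=aaaaabaa[_]   (P,_)→(Q,_,←)
state=Q head=7 tape=aaaaaba[a]_   (Q,a)→(P,b,→)
state=P head=8 tape=aaaaabab[_]   (P,_)→(Q,_,←)
state=Q head=7 tape=aaaaaba[b]_   (Q,b)→(P,a,→)
state=P head=8 tape=aaaaabaa[_]   (P,_)→(Q,_,←)
state=Q head=7 tape=aaaaaba[a]_
After 21 steps: state Q, head at 7, tape aaaaabaa.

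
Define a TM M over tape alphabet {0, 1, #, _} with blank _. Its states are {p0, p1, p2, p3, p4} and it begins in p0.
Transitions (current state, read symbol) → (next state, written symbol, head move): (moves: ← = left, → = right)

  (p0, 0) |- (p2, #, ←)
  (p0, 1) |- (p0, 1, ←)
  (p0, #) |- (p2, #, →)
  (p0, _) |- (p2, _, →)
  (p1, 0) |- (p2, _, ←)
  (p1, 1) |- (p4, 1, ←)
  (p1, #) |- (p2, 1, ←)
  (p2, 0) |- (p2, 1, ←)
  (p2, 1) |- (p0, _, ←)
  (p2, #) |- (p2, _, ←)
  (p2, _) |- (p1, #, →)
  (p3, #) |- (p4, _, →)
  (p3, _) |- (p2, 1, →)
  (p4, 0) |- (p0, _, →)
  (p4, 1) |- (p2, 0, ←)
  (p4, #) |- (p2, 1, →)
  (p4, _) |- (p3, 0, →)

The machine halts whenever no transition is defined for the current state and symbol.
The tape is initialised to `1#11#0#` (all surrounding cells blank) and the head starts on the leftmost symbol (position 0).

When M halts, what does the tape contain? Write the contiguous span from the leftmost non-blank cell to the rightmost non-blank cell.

#_111#0#

state=p0 head=0 tape=_[1]#11#0#   (p0,1)→(p0,1,←)
state=p0 head=-1 tape=[_]1#11#0#   (p0,_)→(p2,_,→)
state=p2 head=0 tape=_[1]#11#0#   (p2,1)→(p0,_,←)
state=p0 head=-1 tape=[_]_#11#0#   (p0,_)→(p2,_,→)
state=p2 head=0 tape=_[_]#11#0#   (p2,_)→(p1,#,→)
state=p1 head=1 tape=_#[#]11#0#   (p1,#)→(p2,1,←)
state=p2 head=0 tape=_[#]111#0#   (p2,#)→(p2,_,←)
state=p2 head=-1 tape=[_]_111#0#   (p2,_)→(p1,#,→)
state=p1 head=0 tape=#[_]111#0#
The non-blank tape span at halt is #_111#0#.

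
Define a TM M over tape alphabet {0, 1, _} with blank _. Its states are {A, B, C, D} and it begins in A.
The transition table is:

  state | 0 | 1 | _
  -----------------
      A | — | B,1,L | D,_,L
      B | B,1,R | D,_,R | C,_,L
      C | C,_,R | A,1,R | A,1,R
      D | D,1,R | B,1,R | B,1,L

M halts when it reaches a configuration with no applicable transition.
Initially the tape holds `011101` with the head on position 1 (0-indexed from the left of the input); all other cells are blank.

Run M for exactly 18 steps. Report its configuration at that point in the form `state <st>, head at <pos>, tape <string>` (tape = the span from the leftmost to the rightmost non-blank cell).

state D, head at 5, tape 1_1_11

state=A head=1 tape=0[1]1101_   (A,1)→(B,1,L)
state=B head=0 tape=[0]11101_   (B,0)→(B,1,R)
state=B head=1 tape=1[1]1101_   (B,1)→(D,_,R)
state=D head=2 tape=1_[1]101_   (D,1)→(B,1,R)
state=B head=3 tape=1_1[1]01_   (B,1)→(D,_,R)
state=D head=4 tape=1_1_[0]1_   (D,0)→(D,1,R)
state=D head=5 tape=1_1_1[1]_   (D,1)→(B,1,R)
state=B head=6 tape=1_1_11[_]   (B,_)→(C,_,L)
state=C head=5 tape=1_1_1[1]_   (C,1)→(A,1,R)
state=A head=6 tape=1_1_11[_]   (A,_)→(D,_,L)
state=D head=5 tape=1_1_1[1]_   (D,1)→(B,1,R)
state=B head=6 tape=1_1_11[_]   (B,_)→(C,_,L)
state=C head=5 tape=1_1_1[1]_   (C,1)→(A,1,R)
state=A head=6 tape=1_1_11[_]   (A,_)→(D,_,L)
state=D head=5 tape=1_1_1[1]_   (D,1)→(B,1,R)
state=B head=6 tape=1_1_11[_]   (B,_)→(C,_,L)
state=C head=5 tape=1_1_1[1]_   (C,1)→(A,1,R)
state=A head=6 tape=1_1_11[_]   (A,_)→(D,_,L)
state=D head=5 tape=1_1_1[1]_
After 18 steps: state D, head at 5, tape 1_1_11.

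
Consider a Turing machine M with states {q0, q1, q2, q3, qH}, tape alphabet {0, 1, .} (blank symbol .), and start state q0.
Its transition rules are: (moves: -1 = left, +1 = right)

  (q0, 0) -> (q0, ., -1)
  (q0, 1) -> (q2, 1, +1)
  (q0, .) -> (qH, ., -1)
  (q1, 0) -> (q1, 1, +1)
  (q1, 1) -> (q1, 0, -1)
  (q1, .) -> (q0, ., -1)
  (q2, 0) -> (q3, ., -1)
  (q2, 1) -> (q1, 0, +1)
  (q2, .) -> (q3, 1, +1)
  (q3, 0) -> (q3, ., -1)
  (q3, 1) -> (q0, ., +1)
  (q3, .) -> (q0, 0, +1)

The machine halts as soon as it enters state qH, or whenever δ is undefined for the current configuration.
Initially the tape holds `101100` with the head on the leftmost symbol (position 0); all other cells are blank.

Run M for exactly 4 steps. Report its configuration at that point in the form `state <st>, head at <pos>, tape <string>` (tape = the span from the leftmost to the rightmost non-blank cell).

q0 | [1]01100   read 1 → write 1, move +1, go to q2
q2 | 1[0]1100   read 0 → write ., move -1, go to q3
q3 | [1].1100   read 1 → write ., move +1, go to q0
q0 | .[.]1100   read . → write ., move -1, go to qH
qH | [.].1100
After 4 steps: state qH, head at 0, tape 1100.

state qH, head at 0, tape 1100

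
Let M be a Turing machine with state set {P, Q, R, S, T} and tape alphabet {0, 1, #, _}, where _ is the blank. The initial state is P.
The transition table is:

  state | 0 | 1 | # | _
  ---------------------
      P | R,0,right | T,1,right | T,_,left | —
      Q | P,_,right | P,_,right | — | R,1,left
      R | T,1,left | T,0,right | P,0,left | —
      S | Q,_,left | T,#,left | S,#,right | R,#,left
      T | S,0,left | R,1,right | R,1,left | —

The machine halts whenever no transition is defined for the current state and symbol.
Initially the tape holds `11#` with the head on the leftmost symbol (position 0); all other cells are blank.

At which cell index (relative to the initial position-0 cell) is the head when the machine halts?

P | _[1]1#   read 1 → write 1, move right, go to T
T | _1[1]#   read 1 → write 1, move right, go to R
R | _11[#]   read # → write 0, move left, go to P
P | _1[1]0   read 1 → write 1, move right, go to T
T | _11[0]   read 0 → write 0, move left, go to S
S | _1[1]0   read 1 → write #, move left, go to T
T | _[1]#0   read 1 → write 1, move right, go to R
R | _1[#]0   read # → write 0, move left, go to P
P | _[1]00   read 1 → write 1, move right, go to T
T | _1[0]0   read 0 → write 0, move left, go to S
S | _[1]00   read 1 → write #, move left, go to T
T | [_]#00
At halt the head is at cell -1.

-1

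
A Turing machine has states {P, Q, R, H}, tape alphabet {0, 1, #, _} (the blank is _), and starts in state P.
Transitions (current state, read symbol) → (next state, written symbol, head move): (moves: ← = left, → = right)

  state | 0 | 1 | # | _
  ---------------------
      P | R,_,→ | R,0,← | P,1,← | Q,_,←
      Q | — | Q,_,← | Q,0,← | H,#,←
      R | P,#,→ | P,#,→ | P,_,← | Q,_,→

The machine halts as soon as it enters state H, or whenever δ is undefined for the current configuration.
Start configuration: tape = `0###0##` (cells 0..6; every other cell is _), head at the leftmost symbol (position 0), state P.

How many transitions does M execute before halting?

state=P head=0 tape=__[0]###0##   (P,0)→(R,_,→)
state=R head=1 tape=___[#]##0##   (R,#)→(P,_,←)
state=P head=0 tape=__[_]_##0##   (P,_)→(Q,_,←)
state=Q head=-1 tape=_[_]__##0##   (Q,_)→(H,#,←)
state=H head=-2 tape=[_]#__##0##
M halts after 4 transitions.

4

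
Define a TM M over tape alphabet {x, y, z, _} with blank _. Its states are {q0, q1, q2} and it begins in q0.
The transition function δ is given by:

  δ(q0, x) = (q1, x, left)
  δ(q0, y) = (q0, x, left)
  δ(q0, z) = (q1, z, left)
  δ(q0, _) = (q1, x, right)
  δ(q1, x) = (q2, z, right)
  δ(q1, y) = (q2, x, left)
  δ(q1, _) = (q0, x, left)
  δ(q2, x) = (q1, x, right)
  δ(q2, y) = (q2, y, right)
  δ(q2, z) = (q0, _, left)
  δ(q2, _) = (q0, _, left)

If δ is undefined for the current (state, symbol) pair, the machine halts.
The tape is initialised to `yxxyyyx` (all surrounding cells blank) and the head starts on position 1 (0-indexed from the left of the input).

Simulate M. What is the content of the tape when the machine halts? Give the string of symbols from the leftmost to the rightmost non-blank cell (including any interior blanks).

xzxzxzxzyxzxx

state=q0 head=1 tape=____y[x]xyyyx__   (q0,x)→(q1,x,left)
state=q1 head=0 tape=____[y]xxyyyx__   (q1,y)→(q2,x,left)
state=q2 head=-1 tape=___[_]xxxyyyx__   (q2,_)→(q0,_,left)
state=q0 head=-2 tape=__[_]_xxxyyyx__   (q0,_)→(q1,x,right)
state=q1 head=-1 tape=__x[_]xxxyyyx__   (q1,_)→(q0,x,left)
state=q0 head=-2 tape=__[x]xxxxyyyx__   (q0,x)→(q1,x,left)
state=q1 head=-3 tape=_[_]xxxxxyyyx__   (q1,_)→(q0,x,left)
state=q0 head=-4 tape=[_]xxxxxxyyyx__   (q0,_)→(q1,x,right)
state=q1 head=-3 tape=x[x]xxxxxyyyx__   (q1,x)→(q2,z,right)
state=q2 head=-2 tape=xz[x]xxxxyyyx__   (q2,x)→(q1,x,right)
state=q1 head=-1 tape=xzx[x]xxxyyyx__   (q1,x)→(q2,z,right)
state=q2 head=0 tape=xzxz[x]xxyyyx__   (q2,x)→(q1,x,right)
state=q1 head=1 tape=xzxzx[x]xyyyx__   (q1,x)→(q2,z,right)
state=q2 head=2 tape=xzxzxz[x]yyyx__   (q2,x)→(q1,x,right)
state=q1 head=3 tape=xzxzxzx[y]yyx__   (q1,y)→(q2,x,left)
state=q2 head=2 tape=xzxzxz[x]xyyx__   (q2,x)→(q1,x,right)
state=q1 head=3 tape=xzxzxzx[x]yyx__   (q1,x)→(q2,z,right)
state=q2 head=4 tape=xzxzxzxz[y]yx__   (q2,y)→(q2,y,right)
state=q2 head=5 tape=xzxzxzxzy[y]x__   (q2,y)→(q2,y,right)
state=q2 head=6 tape=xzxzxzxzyy[x]__   (q2,x)→(q1,x,right)
state=q1 head=7 tape=xzxzxzxzyyx[_]_   (q1,_)→(q0,x,left)
state=q0 head=6 tape=xzxzxzxzyy[x]x_   (q0,x)→(q1,x,left)
state=q1 head=5 tape=xzxzxzxzy[y]xx_   (q1,y)→(q2,x,left)
state=q2 head=4 tape=xzxzxzxz[y]xxx_   (q2,y)→(q2,y,right)
state=q2 head=5 tape=xzxzxzxzy[x]xx_   (q2,x)→(q1,x,right)
state=q1 head=6 tape=xzxzxzxzyx[x]x_   (q1,x)→(q2,z,right)
state=q2 head=7 tape=xzxzxzxzyxz[x]_   (q2,x)→(q1,x,right)
state=q1 head=8 tape=xzxzxzxzyxzx[_]   (q1,_)→(q0,x,left)
state=q0 head=7 tape=xzxzxzxzyxz[x]x   (q0,x)→(q1,x,left)
state=q1 head=6 tape=xzxzxzxzyx[z]xx
The non-blank tape span at halt is xzxzxzxzyxzxx.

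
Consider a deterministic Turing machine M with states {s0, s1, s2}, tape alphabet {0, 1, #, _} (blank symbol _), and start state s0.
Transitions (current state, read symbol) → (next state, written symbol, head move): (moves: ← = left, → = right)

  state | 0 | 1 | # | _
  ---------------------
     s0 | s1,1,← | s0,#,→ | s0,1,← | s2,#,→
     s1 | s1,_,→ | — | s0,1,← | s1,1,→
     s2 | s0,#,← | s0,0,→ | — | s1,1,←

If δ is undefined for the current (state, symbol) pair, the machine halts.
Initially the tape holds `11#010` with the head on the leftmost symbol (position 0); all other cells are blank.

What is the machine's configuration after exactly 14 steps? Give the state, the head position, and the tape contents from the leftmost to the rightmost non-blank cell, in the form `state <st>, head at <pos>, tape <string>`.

state s0, head at -2, tape 1111110

s0 | __[1]1#010   read 1 → write #, move →, go to s0
s0 | __#[1]#010   read 1 → write #, move →, go to s0
s0 | __##[#]010   read # → write 1, move ←, go to s0
s0 | __#[#]1010   read # → write 1, move ←, go to s0
s0 | __[#]11010   read # → write 1, move ←, go to s0
s0 | _[_]111010   read _ → write #, move →, go to s2
s2 | _#[1]11010   read 1 → write 0, move →, go to s0
s0 | _#0[1]1010   read 1 → write #, move →, go to s0
s0 | _#0#[1]010   read 1 → write #, move →, go to s0
s0 | _#0##[0]10   read 0 → write 1, move ←, go to s1
s1 | _#0#[#]110   read # → write 1, move ←, go to s0
s0 | _#0[#]1110   read # → write 1, move ←, go to s0
s0 | _#[0]11110   read 0 → write 1, move ←, go to s1
s1 | _[#]111110   read # → write 1, move ←, go to s0
s0 | [_]1111110
After 14 steps: state s0, head at -2, tape 1111110.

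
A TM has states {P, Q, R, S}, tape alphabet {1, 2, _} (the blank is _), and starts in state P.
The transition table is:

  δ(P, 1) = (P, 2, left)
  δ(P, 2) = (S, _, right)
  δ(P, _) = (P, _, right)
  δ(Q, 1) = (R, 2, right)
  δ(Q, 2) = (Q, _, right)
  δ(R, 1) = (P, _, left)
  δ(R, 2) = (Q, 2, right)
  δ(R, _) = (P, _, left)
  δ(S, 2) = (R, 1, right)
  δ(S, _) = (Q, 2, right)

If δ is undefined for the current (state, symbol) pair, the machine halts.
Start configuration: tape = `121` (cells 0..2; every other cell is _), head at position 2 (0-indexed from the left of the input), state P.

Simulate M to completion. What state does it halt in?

Q

P | 12[1]__   read 1 → write 2, move left, go to P
P | 1[2]2__   read 2 → write _, move right, go to S
S | 1_[2]__   read 2 → write 1, move right, go to R
R | 1_1[_]_   read _ → write _, move left, go to P
P | 1_[1]__   read 1 → write 2, move left, go to P
P | 1[_]2__   read _ → write _, move right, go to P
P | 1_[2]__   read 2 → write _, move right, go to S
S | 1__[_]_   read _ → write 2, move right, go to Q
Q | 1__2[_]
No transition is defined for (Q, _); M halts in state Q.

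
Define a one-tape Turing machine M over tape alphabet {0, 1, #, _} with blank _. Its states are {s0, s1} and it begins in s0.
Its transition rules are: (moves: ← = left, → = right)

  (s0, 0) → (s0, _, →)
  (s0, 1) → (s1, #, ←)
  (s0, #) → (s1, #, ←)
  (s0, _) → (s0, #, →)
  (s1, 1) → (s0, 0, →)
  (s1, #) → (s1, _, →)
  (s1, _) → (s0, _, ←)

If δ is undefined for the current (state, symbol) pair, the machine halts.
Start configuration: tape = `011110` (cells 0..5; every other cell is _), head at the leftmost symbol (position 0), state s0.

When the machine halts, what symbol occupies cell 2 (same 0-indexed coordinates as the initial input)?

0

s0 | _[0]11110   read 0 → write _, move →, go to s0
s0 | __[1]1110   read 1 → write #, move ←, go to s1
s1 | _[_]#1110   read _ → write _, move ←, go to s0
s0 | [_]_#1110   read _ → write #, move →, go to s0
s0 | #[_]#1110   read _ → write #, move →, go to s0
s0 | ##[#]1110   read # → write #, move ←, go to s1
s1 | #[#]#1110   read # → write _, move →, go to s1
s1 | #_[#]1110   read # → write _, move →, go to s1
s1 | #__[1]110   read 1 → write 0, move →, go to s0
s0 | #__0[1]10   read 1 → write #, move ←, go to s1
s1 | #__[0]#10
Cell 2 holds 0 when M halts.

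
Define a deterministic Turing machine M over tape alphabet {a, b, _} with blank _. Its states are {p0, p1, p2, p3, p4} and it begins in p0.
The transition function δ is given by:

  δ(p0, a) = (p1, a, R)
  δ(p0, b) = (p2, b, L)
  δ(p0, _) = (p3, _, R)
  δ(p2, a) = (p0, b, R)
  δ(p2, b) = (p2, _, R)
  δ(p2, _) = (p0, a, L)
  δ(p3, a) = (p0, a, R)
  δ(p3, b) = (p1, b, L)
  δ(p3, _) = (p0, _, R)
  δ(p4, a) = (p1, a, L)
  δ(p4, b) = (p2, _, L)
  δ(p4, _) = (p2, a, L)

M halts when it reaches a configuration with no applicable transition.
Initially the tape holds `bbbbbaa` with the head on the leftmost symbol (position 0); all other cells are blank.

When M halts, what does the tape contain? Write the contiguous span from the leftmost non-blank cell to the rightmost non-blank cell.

ba

p0 | __[b]bbbbaa_   read b → write b, move L, go to p2
p2 | _[_]bbbbbaa_   read _ → write a, move L, go to p0
p0 | [_]abbbbbaa_   read _ → write _, move R, go to p3
p3 | _[a]bbbbbaa_   read a → write a, move R, go to p0
p0 | _a[b]bbbbaa_   read b → write b, move L, go to p2
p2 | _[a]bbbbbaa_   read a → write b, move R, go to p0
p0 | _b[b]bbbbaa_   read b → write b, move L, go to p2
p2 | _[b]bbbbbaa_   read b → write _, move R, go to p2
p2 | __[b]bbbbaa_   read b → write _, move R, go to p2
p2 | ___[b]bbbaa_   read b → write _, move R, go to p2
p2 | ____[b]bbaa_   read b → write _, move R, go to p2
p2 | _____[b]baa_   read b → write _, move R, go to p2
p2 | ______[b]aa_   read b → write _, move R, go to p2
p2 | _______[a]a_   read a → write b, move R, go to p0
p0 | _______b[a]_   read a → write a, move R, go to p1
p1 | _______ba[_]
The non-blank tape span at halt is ba.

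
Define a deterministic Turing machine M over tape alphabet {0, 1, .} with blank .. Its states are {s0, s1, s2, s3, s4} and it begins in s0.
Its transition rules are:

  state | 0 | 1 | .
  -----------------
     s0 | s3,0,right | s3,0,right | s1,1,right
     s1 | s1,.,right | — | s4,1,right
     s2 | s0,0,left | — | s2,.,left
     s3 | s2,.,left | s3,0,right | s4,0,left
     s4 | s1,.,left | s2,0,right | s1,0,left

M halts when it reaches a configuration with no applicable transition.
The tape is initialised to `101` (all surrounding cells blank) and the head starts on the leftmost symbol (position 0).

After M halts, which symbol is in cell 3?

0

s0 | .[1]01.   read 1 → write 0, move right, go to s3
s3 | .0[0]1.   read 0 → write ., move left, go to s2
s2 | .[0].1.   read 0 → write 0, move left, go to s0
s0 | [.]0.1.   read . → write 1, move right, go to s1
s1 | 1[0].1.   read 0 → write ., move right, go to s1
s1 | 1.[.]1.   read . → write 1, move right, go to s4
s4 | 1.1[1].   read 1 → write 0, move right, go to s2
s2 | 1.10[.]   read . → write ., move left, go to s2
s2 | 1.1[0].   read 0 → write 0, move left, go to s0
s0 | 1.[1]0.   read 1 → write 0, move right, go to s3
s3 | 1.0[0].   read 0 → write ., move left, go to s2
s2 | 1.[0]..   read 0 → write 0, move left, go to s0
s0 | 1[.]0..   read . → write 1, move right, go to s1
s1 | 11[0]..   read 0 → write ., move right, go to s1
s1 | 11.[.].   read . → write 1, move right, go to s4
s4 | 11.1[.]   read . → write 0, move left, go to s1
s1 | 11.[1]0
Cell 3 holds 0 when M halts.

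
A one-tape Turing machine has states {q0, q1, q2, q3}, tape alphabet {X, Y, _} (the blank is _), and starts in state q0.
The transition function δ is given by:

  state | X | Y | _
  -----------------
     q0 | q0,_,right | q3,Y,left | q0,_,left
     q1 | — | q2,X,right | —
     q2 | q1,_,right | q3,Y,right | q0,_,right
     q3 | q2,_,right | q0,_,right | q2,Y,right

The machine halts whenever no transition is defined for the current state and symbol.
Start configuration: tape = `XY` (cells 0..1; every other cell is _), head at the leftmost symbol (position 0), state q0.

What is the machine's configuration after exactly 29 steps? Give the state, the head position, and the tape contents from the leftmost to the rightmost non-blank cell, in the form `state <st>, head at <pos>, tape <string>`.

state q3, head at 3, tape YYY_Y

state=q0 head=0 tape=[X]Y_____   (q0,X)→(q0,_,right)
state=q0 head=1 tape=_[Y]_____   (q0,Y)→(q3,Y,left)
state=q3 head=0 tape=[_]Y_____   (q3,_)→(q2,Y,right)
state=q2 head=1 tape=Y[Y]_____   (q2,Y)→(q3,Y,right)
state=q3 head=2 tape=YY[_]____   (q3,_)→(q2,Y,right)
state=q2 head=3 tape=YYY[_]___   (q2,_)→(q0,_,right)
state=q0 head=4 tape=YYY_[_]__   (q0,_)→(q0,_,left)
state=q0 head=3 tape=YYY[_]___   (q0,_)→(q0,_,left)
state=q0 head=2 tape=YY[Y]____   (q0,Y)→(q3,Y,left)
state=q3 head=1 tape=Y[Y]Y____   (q3,Y)→(q0,_,right)
state=q0 head=2 tape=Y_[Y]____   (q0,Y)→(q3,Y,left)
state=q3 head=1 tape=Y[_]Y____   (q3,_)→(q2,Y,right)
state=q2 head=2 tape=YY[Y]____   (q2,Y)→(q3,Y,right)
state=q3 head=3 tape=YYY[_]___   (q3,_)→(q2,Y,right)
state=q2 head=4 tape=YYYY[_]__   (q2,_)→(q0,_,right)
state=q0 head=5 tape=YYYY_[_]_   (q0,_)→(q0,_,left)
state=q0 head=4 tape=YYYY[_]__   (q0,_)→(q0,_,left)
state=q0 head=3 tape=YYY[Y]___   (q0,Y)→(q3,Y,left)
state=q3 head=2 tape=YY[Y]Y___   (q3,Y)→(q0,_,right)
state=q0 head=3 tape=YY_[Y]___   (q0,Y)→(q3,Y,left)
state=q3 head=2 tape=YY[_]Y___   (q3,_)→(q2,Y,right)
state=q2 head=3 tape=YYY[Y]___   (q2,Y)→(q3,Y,right)
state=q3 head=4 tape=YYYY[_]__   (q3,_)→(q2,Y,right)
state=q2 head=5 tape=YYYYY[_]_   (q2,_)→(q0,_,right)
state=q0 head=6 tape=YYYYY_[_]   (q0,_)→(q0,_,left)
state=q0 head=5 tape=YYYYY[_]_   (q0,_)→(q0,_,left)
state=q0 head=4 tape=YYYY[Y]__   (q0,Y)→(q3,Y,left)
state=q3 head=3 tape=YYY[Y]Y__   (q3,Y)→(q0,_,right)
state=q0 head=4 tape=YYY_[Y]__   (q0,Y)→(q3,Y,left)
state=q3 head=3 tape=YYY[_]Y__
After 29 steps: state q3, head at 3, tape YYY_Y.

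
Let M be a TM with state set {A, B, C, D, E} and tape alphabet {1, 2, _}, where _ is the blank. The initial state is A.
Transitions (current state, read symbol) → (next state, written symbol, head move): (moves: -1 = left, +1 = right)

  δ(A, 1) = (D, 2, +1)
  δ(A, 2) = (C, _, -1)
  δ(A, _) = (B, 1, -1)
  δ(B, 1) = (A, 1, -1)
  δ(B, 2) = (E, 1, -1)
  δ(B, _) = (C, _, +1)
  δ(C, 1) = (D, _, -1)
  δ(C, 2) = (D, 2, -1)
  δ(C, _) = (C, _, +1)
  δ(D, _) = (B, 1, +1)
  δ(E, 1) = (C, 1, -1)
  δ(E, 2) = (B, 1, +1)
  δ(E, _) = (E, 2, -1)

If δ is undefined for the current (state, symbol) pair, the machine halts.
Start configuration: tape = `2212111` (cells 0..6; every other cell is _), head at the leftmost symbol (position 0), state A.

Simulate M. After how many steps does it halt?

state=A head=0 tape=_[2]212111   (A,2)→(C,_,-1)
state=C head=-1 tape=[_]_212111   (C,_)→(C,_,+1)
state=C head=0 tape=_[_]212111   (C,_)→(C,_,+1)
state=C head=1 tape=__[2]12111   (C,2)→(D,2,-1)
state=D head=0 tape=_[_]212111   (D,_)→(B,1,+1)
state=B head=1 tape=_1[2]12111   (B,2)→(E,1,-1)
state=E head=0 tape=_[1]112111   (E,1)→(C,1,-1)
state=C head=-1 tape=[_]1112111   (C,_)→(C,_,+1)
state=C head=0 tape=_[1]112111   (C,1)→(D,_,-1)
state=D head=-1 tape=[_]_112111   (D,_)→(B,1,+1)
state=B head=0 tape=1[_]112111   (B,_)→(C,_,+1)
state=C head=1 tape=1_[1]12111   (C,1)→(D,_,-1)
state=D head=0 tape=1[_]_12111   (D,_)→(B,1,+1)
state=B head=1 tape=11[_]12111   (B,_)→(C,_,+1)
state=C head=2 tape=11_[1]2111   (C,1)→(D,_,-1)
state=D head=1 tape=11[_]_2111   (D,_)→(B,1,+1)
state=B head=2 tape=111[_]2111   (B,_)→(C,_,+1)
state=C head=3 tape=111_[2]111   (C,2)→(D,2,-1)
state=D head=2 tape=111[_]2111   (D,_)→(B,1,+1)
state=B head=3 tape=1111[2]111   (B,2)→(E,1,-1)
state=E head=2 tape=111[1]1111   (E,1)→(C,1,-1)
state=C head=1 tape=11[1]11111   (C,1)→(D,_,-1)
state=D head=0 tape=1[1]_11111
M halts after 22 transitions.

22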